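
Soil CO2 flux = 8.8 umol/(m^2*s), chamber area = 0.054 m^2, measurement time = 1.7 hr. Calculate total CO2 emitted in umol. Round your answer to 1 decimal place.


Step 1: Convert time to seconds: 1.7 hr * 3600 = 6120.0 s
Step 2: Total = flux * area * time_s
Step 3: Total = 8.8 * 0.054 * 6120.0
Step 4: Total = 2908.2 umol

2908.2


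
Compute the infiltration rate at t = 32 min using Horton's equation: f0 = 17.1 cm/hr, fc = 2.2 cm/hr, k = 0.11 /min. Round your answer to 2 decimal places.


Step 1: f = fc + (f0 - fc) * exp(-k * t)
Step 2: exp(-0.11 * 32) = 0.029599
Step 3: f = 2.2 + (17.1 - 2.2) * 0.029599
Step 4: f = 2.2 + 14.9 * 0.029599
Step 5: f = 2.64 cm/hr

2.64


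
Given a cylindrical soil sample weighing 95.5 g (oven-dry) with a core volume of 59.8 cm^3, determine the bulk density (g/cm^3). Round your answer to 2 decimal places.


Step 1: Identify the formula: BD = dry mass / volume
Step 2: Substitute values: BD = 95.5 / 59.8
Step 3: BD = 1.6 g/cm^3

1.6


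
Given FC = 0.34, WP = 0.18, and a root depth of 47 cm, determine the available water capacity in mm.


Step 1: Available water = (FC - WP) * depth * 10
Step 2: AW = (0.34 - 0.18) * 47 * 10
Step 3: AW = 0.16 * 47 * 10
Step 4: AW = 75.2 mm

75.2


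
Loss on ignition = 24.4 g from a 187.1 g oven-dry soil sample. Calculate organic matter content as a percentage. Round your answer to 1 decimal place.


Step 1: OM% = 100 * LOI / sample mass
Step 2: OM = 100 * 24.4 / 187.1
Step 3: OM = 13.0%

13.0


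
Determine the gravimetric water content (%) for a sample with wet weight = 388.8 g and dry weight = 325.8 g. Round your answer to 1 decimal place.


Step 1: Water mass = wet - dry = 388.8 - 325.8 = 63.0 g
Step 2: w = 100 * water mass / dry mass
Step 3: w = 100 * 63.0 / 325.8 = 19.3%

19.3


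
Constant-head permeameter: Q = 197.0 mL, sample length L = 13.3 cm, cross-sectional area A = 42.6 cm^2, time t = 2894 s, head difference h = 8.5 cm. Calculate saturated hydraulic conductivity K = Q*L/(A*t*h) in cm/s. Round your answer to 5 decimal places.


Step 1: K = Q * L / (A * t * h)
Step 2: Numerator = 197.0 * 13.3 = 2620.1
Step 3: Denominator = 42.6 * 2894 * 8.5 = 1047917.4
Step 4: K = 2620.1 / 1047917.4 = 0.0025 cm/s

0.0025


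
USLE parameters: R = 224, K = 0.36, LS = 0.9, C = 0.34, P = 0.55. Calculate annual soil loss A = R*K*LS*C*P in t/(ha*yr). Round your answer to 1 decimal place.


Step 1: A = R * K * LS * C * P
Step 2: R * K = 224 * 0.36 = 80.64
Step 3: (R*K) * LS = 80.64 * 0.9 = 72.576
Step 4: * C * P = 72.576 * 0.34 * 0.55 = 13.6
Step 5: A = 13.6 t/(ha*yr)

13.6


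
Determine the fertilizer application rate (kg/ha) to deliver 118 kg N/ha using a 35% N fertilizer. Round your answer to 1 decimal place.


Step 1: Fertilizer rate = target N / (N content / 100)
Step 2: Rate = 118 / (35 / 100)
Step 3: Rate = 118 / 0.35
Step 4: Rate = 337.1 kg/ha

337.1


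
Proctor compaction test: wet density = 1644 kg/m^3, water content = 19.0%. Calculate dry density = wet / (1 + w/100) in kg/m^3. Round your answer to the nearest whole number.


Step 1: Dry density = wet density / (1 + w/100)
Step 2: Dry density = 1644 / (1 + 19.0/100)
Step 3: Dry density = 1644 / 1.19
Step 4: Dry density = 1382 kg/m^3

1382


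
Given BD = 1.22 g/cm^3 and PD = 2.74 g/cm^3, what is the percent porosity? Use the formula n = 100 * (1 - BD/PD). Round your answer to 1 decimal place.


Step 1: Formula: n = 100 * (1 - BD / PD)
Step 2: n = 100 * (1 - 1.22 / 2.74)
Step 3: n = 100 * (1 - 0.44526)
Step 4: n = 55.5%

55.5


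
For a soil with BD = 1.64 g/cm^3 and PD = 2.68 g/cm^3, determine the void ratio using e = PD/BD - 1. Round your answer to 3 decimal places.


Step 1: e = PD / BD - 1
Step 2: e = 2.68 / 1.64 - 1
Step 3: e = 1.63415 - 1
Step 4: e = 0.634

0.634


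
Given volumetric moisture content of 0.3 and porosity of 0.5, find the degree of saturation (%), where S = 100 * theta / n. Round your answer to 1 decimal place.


Step 1: S = 100 * theta_v / n
Step 2: S = 100 * 0.3 / 0.5
Step 3: S = 60.0%

60.0


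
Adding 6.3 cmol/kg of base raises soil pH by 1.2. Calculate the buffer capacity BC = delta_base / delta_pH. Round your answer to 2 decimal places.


Step 1: BC = change in base / change in pH
Step 2: BC = 6.3 / 1.2
Step 3: BC = 5.25 cmol/(kg*pH unit)

5.25


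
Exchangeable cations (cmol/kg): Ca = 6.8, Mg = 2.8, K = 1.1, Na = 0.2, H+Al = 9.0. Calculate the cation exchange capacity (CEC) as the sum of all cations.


Step 1: CEC = Ca + Mg + K + Na + (H+Al)
Step 2: CEC = 6.8 + 2.8 + 1.1 + 0.2 + 9.0
Step 3: CEC = 19.9 cmol/kg

19.9


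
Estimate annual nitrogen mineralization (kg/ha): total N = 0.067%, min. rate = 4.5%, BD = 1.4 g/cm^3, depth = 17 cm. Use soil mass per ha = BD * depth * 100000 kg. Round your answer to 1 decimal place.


Step 1: Soil mass per ha = BD * depth * 100000 = 1.4 * 17 * 100000 = 2380000 kg
Step 2: Total N pool = soil mass * N%/100 = 2380000 * 0.067/100 = 1594.6 kg/ha
Step 3: N mineralized = N pool * rate%/100 = 1594.6 * 4.5/100 = 71.8 kg/ha/yr

71.8


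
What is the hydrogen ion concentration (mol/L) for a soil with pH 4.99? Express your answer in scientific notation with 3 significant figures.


Step 1: [H+] = 10^(-pH)
Step 2: [H+] = 10^(-4.99)
Step 3: [H+] = 1.02e-05 mol/L

1.02e-05


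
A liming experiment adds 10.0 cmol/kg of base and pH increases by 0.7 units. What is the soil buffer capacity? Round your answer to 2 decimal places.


Step 1: BC = change in base / change in pH
Step 2: BC = 10.0 / 0.7
Step 3: BC = 14.29 cmol/(kg*pH unit)

14.29


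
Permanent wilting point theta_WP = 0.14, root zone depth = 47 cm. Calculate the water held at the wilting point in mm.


Step 1: Water (mm) = theta_WP * depth * 10
Step 2: Water = 0.14 * 47 * 10
Step 3: Water = 65.8 mm

65.8


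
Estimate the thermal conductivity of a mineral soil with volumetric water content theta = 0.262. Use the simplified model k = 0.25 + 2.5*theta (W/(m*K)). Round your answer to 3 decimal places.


Step 1: k = 0.25 + 2.5 * theta
Step 2: k = 0.25 + 2.5 * 0.262
Step 3: k = 0.25 + 0.655
Step 4: k = 0.905 W/(m*K)

0.905


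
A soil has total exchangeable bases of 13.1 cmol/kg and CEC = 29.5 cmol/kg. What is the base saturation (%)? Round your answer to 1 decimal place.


Step 1: BS = 100 * (sum of bases) / CEC
Step 2: BS = 100 * 13.1 / 29.5
Step 3: BS = 44.4%

44.4


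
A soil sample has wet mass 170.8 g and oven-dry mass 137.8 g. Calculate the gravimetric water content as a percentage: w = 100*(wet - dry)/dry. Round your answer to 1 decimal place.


Step 1: Water mass = wet - dry = 170.8 - 137.8 = 33.0 g
Step 2: w = 100 * water mass / dry mass
Step 3: w = 100 * 33.0 / 137.8 = 23.9%

23.9


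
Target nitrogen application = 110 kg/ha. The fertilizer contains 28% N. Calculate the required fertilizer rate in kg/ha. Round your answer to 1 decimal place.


Step 1: Fertilizer rate = target N / (N content / 100)
Step 2: Rate = 110 / (28 / 100)
Step 3: Rate = 110 / 0.28
Step 4: Rate = 392.9 kg/ha

392.9


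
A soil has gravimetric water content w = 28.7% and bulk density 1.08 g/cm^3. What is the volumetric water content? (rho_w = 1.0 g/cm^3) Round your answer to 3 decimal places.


Step 1: theta = (w / 100) * BD / rho_w
Step 2: theta = (28.7 / 100) * 1.08 / 1.0
Step 3: theta = 0.287 * 1.08
Step 4: theta = 0.31

0.31


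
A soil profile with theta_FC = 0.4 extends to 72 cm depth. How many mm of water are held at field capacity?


Step 1: Water (mm) = theta_FC * depth (cm) * 10
Step 2: Water = 0.4 * 72 * 10
Step 3: Water = 288.0 mm

288.0


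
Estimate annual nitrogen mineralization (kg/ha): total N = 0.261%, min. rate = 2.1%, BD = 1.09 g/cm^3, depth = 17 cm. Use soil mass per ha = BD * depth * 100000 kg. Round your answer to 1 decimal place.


Step 1: Soil mass per ha = BD * depth * 100000 = 1.09 * 17 * 100000 = 1853000 kg
Step 2: Total N pool = soil mass * N%/100 = 1853000 * 0.261/100 = 4836.33 kg/ha
Step 3: N mineralized = N pool * rate%/100 = 4836.33 * 2.1/100 = 101.6 kg/ha/yr

101.6


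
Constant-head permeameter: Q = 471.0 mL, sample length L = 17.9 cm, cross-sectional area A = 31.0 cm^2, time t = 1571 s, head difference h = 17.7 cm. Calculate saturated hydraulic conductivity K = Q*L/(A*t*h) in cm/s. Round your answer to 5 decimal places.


Step 1: K = Q * L / (A * t * h)
Step 2: Numerator = 471.0 * 17.9 = 8430.9
Step 3: Denominator = 31.0 * 1571 * 17.7 = 862007.7
Step 4: K = 8430.9 / 862007.7 = 0.00978 cm/s

0.00978


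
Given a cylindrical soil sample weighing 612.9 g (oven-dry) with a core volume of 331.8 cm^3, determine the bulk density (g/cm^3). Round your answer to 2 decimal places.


Step 1: Identify the formula: BD = dry mass / volume
Step 2: Substitute values: BD = 612.9 / 331.8
Step 3: BD = 1.85 g/cm^3

1.85


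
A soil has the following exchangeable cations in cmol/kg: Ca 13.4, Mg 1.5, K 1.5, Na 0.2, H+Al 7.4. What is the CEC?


Step 1: CEC = Ca + Mg + K + Na + (H+Al)
Step 2: CEC = 13.4 + 1.5 + 1.5 + 0.2 + 7.4
Step 3: CEC = 24.0 cmol/kg

24.0


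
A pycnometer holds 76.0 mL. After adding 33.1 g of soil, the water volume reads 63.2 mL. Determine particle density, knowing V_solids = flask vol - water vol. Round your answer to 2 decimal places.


Step 1: Volume of solids = flask volume - water volume with soil
Step 2: V_solids = 76.0 - 63.2 = 12.8 mL
Step 3: Particle density = mass / V_solids = 33.1 / 12.8 = 2.59 g/cm^3

2.59


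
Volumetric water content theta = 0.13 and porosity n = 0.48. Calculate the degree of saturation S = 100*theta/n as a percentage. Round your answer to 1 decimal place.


Step 1: S = 100 * theta_v / n
Step 2: S = 100 * 0.13 / 0.48
Step 3: S = 27.1%

27.1


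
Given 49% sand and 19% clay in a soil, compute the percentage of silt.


Step 1: sand + silt + clay = 100%
Step 2: silt = 100 - sand - clay
Step 3: silt = 100 - 49 - 19
Step 4: silt = 32%

32


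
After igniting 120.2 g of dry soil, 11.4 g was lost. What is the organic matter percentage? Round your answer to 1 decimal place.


Step 1: OM% = 100 * LOI / sample mass
Step 2: OM = 100 * 11.4 / 120.2
Step 3: OM = 9.5%

9.5


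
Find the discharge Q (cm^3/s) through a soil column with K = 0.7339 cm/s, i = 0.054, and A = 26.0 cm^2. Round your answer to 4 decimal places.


Step 1: Apply Darcy's law: Q = K * i * A
Step 2: Q = 0.7339 * 0.054 * 26.0
Step 3: Q = 1.0304 cm^3/s

1.0304


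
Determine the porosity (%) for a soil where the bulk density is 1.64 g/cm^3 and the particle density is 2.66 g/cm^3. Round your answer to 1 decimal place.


Step 1: Formula: n = 100 * (1 - BD / PD)
Step 2: n = 100 * (1 - 1.64 / 2.66)
Step 3: n = 100 * (1 - 0.61654)
Step 4: n = 38.3%

38.3


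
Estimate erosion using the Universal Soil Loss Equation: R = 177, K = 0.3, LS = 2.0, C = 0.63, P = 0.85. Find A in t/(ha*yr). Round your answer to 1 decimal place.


Step 1: A = R * K * LS * C * P
Step 2: R * K = 177 * 0.3 = 53.1
Step 3: (R*K) * LS = 53.1 * 2.0 = 106.2
Step 4: * C * P = 106.2 * 0.63 * 0.85 = 56.9
Step 5: A = 56.9 t/(ha*yr)

56.9


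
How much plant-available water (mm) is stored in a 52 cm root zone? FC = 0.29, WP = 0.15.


Step 1: Available water = (FC - WP) * depth * 10
Step 2: AW = (0.29 - 0.15) * 52 * 10
Step 3: AW = 0.14 * 52 * 10
Step 4: AW = 72.8 mm

72.8


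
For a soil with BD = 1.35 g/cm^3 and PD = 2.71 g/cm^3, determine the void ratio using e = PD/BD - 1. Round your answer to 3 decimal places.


Step 1: e = PD / BD - 1
Step 2: e = 2.71 / 1.35 - 1
Step 3: e = 2.00741 - 1
Step 4: e = 1.007

1.007


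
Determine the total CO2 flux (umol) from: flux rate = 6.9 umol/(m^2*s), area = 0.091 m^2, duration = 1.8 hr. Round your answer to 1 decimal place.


Step 1: Convert time to seconds: 1.8 hr * 3600 = 6480.0 s
Step 2: Total = flux * area * time_s
Step 3: Total = 6.9 * 0.091 * 6480.0
Step 4: Total = 4068.8 umol

4068.8


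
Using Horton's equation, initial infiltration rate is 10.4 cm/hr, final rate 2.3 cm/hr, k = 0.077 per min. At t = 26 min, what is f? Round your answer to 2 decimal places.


Step 1: f = fc + (f0 - fc) * exp(-k * t)
Step 2: exp(-0.077 * 26) = 0.135065
Step 3: f = 2.3 + (10.4 - 2.3) * 0.135065
Step 4: f = 2.3 + 8.1 * 0.135065
Step 5: f = 3.39 cm/hr

3.39


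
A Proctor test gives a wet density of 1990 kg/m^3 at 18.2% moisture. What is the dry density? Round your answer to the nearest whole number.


Step 1: Dry density = wet density / (1 + w/100)
Step 2: Dry density = 1990 / (1 + 18.2/100)
Step 3: Dry density = 1990 / 1.182
Step 4: Dry density = 1684 kg/m^3

1684


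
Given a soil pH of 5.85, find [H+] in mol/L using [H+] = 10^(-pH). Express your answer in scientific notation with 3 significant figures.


Step 1: [H+] = 10^(-pH)
Step 2: [H+] = 10^(-5.85)
Step 3: [H+] = 1.41e-06 mol/L

1.41e-06


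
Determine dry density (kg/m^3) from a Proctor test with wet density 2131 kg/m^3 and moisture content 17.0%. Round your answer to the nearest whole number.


Step 1: Dry density = wet density / (1 + w/100)
Step 2: Dry density = 2131 / (1 + 17.0/100)
Step 3: Dry density = 2131 / 1.17
Step 4: Dry density = 1821 kg/m^3

1821


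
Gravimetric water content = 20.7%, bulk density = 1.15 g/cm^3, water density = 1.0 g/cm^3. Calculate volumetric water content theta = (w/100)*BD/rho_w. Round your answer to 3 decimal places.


Step 1: theta = (w / 100) * BD / rho_w
Step 2: theta = (20.7 / 100) * 1.15 / 1.0
Step 3: theta = 0.207 * 1.15
Step 4: theta = 0.238

0.238


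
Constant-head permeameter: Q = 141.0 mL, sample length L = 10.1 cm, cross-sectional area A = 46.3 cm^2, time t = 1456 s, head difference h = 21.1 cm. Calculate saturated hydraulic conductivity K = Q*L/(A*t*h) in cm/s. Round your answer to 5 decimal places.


Step 1: K = Q * L / (A * t * h)
Step 2: Numerator = 141.0 * 10.1 = 1424.1
Step 3: Denominator = 46.3 * 1456 * 21.1 = 1422410.08
Step 4: K = 1424.1 / 1422410.08 = 0.001 cm/s

0.001


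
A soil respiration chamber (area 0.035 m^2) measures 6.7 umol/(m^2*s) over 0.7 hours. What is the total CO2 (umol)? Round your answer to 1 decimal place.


Step 1: Convert time to seconds: 0.7 hr * 3600 = 2520.0 s
Step 2: Total = flux * area * time_s
Step 3: Total = 6.7 * 0.035 * 2520.0
Step 4: Total = 590.9 umol

590.9


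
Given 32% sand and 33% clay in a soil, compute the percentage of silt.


Step 1: sand + silt + clay = 100%
Step 2: silt = 100 - sand - clay
Step 3: silt = 100 - 32 - 33
Step 4: silt = 35%

35


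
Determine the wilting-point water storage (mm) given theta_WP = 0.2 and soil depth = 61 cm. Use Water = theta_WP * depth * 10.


Step 1: Water (mm) = theta_WP * depth * 10
Step 2: Water = 0.2 * 61 * 10
Step 3: Water = 122.0 mm

122.0


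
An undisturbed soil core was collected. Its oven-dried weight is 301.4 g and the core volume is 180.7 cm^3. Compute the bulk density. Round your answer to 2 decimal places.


Step 1: Identify the formula: BD = dry mass / volume
Step 2: Substitute values: BD = 301.4 / 180.7
Step 3: BD = 1.67 g/cm^3

1.67


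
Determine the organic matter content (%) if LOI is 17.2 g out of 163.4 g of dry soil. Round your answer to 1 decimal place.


Step 1: OM% = 100 * LOI / sample mass
Step 2: OM = 100 * 17.2 / 163.4
Step 3: OM = 10.5%

10.5


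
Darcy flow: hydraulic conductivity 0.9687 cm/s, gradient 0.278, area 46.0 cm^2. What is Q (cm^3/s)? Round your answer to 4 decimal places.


Step 1: Apply Darcy's law: Q = K * i * A
Step 2: Q = 0.9687 * 0.278 * 46.0
Step 3: Q = 12.3877 cm^3/s

12.3877


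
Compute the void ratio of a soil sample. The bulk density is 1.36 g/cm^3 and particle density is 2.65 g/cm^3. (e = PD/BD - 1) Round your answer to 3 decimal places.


Step 1: e = PD / BD - 1
Step 2: e = 2.65 / 1.36 - 1
Step 3: e = 1.94853 - 1
Step 4: e = 0.949

0.949


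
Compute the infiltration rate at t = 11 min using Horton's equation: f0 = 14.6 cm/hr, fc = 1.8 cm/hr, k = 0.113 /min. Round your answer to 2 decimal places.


Step 1: f = fc + (f0 - fc) * exp(-k * t)
Step 2: exp(-0.113 * 11) = 0.288517
Step 3: f = 1.8 + (14.6 - 1.8) * 0.288517
Step 4: f = 1.8 + 12.8 * 0.288517
Step 5: f = 5.49 cm/hr

5.49


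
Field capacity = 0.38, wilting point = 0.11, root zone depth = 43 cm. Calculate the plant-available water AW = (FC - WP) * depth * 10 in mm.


Step 1: Available water = (FC - WP) * depth * 10
Step 2: AW = (0.38 - 0.11) * 43 * 10
Step 3: AW = 0.27 * 43 * 10
Step 4: AW = 116.1 mm

116.1


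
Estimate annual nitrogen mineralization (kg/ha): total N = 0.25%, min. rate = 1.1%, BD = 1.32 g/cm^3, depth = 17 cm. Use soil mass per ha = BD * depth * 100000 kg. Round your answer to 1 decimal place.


Step 1: Soil mass per ha = BD * depth * 100000 = 1.32 * 17 * 100000 = 2244000 kg
Step 2: Total N pool = soil mass * N%/100 = 2244000 * 0.25/100 = 5610.0 kg/ha
Step 3: N mineralized = N pool * rate%/100 = 5610.0 * 1.1/100 = 61.7 kg/ha/yr

61.7


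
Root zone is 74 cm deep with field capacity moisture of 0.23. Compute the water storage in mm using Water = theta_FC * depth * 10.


Step 1: Water (mm) = theta_FC * depth (cm) * 10
Step 2: Water = 0.23 * 74 * 10
Step 3: Water = 170.2 mm

170.2


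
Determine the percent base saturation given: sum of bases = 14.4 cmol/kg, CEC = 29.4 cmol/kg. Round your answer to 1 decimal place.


Step 1: BS = 100 * (sum of bases) / CEC
Step 2: BS = 100 * 14.4 / 29.4
Step 3: BS = 49.0%

49.0


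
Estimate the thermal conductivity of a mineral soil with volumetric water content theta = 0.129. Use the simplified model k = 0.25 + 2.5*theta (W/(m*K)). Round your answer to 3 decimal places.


Step 1: k = 0.25 + 2.5 * theta
Step 2: k = 0.25 + 2.5 * 0.129
Step 3: k = 0.25 + 0.323
Step 4: k = 0.573 W/(m*K)

0.573


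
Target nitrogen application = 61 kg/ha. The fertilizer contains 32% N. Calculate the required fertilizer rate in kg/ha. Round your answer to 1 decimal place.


Step 1: Fertilizer rate = target N / (N content / 100)
Step 2: Rate = 61 / (32 / 100)
Step 3: Rate = 61 / 0.32
Step 4: Rate = 190.6 kg/ha

190.6


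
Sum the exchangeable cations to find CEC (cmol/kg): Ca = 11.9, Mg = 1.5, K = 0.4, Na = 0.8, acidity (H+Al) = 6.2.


Step 1: CEC = Ca + Mg + K + Na + (H+Al)
Step 2: CEC = 11.9 + 1.5 + 0.4 + 0.8 + 6.2
Step 3: CEC = 20.8 cmol/kg

20.8


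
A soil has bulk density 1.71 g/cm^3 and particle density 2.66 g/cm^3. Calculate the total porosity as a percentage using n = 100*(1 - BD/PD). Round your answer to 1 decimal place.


Step 1: Formula: n = 100 * (1 - BD / PD)
Step 2: n = 100 * (1 - 1.71 / 2.66)
Step 3: n = 100 * (1 - 0.64286)
Step 4: n = 35.7%

35.7


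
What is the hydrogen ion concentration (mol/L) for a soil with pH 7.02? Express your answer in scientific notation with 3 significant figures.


Step 1: [H+] = 10^(-pH)
Step 2: [H+] = 10^(-7.02)
Step 3: [H+] = 9.55e-08 mol/L

9.55e-08


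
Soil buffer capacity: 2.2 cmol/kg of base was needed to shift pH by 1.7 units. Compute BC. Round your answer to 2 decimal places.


Step 1: BC = change in base / change in pH
Step 2: BC = 2.2 / 1.7
Step 3: BC = 1.29 cmol/(kg*pH unit)

1.29


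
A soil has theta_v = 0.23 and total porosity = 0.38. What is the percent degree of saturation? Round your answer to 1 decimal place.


Step 1: S = 100 * theta_v / n
Step 2: S = 100 * 0.23 / 0.38
Step 3: S = 60.5%

60.5


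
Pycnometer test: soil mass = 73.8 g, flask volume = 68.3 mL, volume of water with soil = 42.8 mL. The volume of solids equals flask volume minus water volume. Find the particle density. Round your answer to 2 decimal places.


Step 1: Volume of solids = flask volume - water volume with soil
Step 2: V_solids = 68.3 - 42.8 = 25.5 mL
Step 3: Particle density = mass / V_solids = 73.8 / 25.5 = 2.89 g/cm^3

2.89


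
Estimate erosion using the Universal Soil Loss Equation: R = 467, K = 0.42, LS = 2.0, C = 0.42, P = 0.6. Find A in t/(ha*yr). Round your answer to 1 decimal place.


Step 1: A = R * K * LS * C * P
Step 2: R * K = 467 * 0.42 = 196.14
Step 3: (R*K) * LS = 196.14 * 2.0 = 392.28
Step 4: * C * P = 392.28 * 0.42 * 0.6 = 98.9
Step 5: A = 98.9 t/(ha*yr)

98.9


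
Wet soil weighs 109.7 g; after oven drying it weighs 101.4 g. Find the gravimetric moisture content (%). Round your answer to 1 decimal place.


Step 1: Water mass = wet - dry = 109.7 - 101.4 = 8.3 g
Step 2: w = 100 * water mass / dry mass
Step 3: w = 100 * 8.3 / 101.4 = 8.2%

8.2


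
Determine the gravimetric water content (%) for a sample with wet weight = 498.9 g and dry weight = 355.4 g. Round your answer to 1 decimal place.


Step 1: Water mass = wet - dry = 498.9 - 355.4 = 143.5 g
Step 2: w = 100 * water mass / dry mass
Step 3: w = 100 * 143.5 / 355.4 = 40.4%

40.4


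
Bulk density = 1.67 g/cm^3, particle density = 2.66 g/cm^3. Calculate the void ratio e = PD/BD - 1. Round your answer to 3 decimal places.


Step 1: e = PD / BD - 1
Step 2: e = 2.66 / 1.67 - 1
Step 3: e = 1.59281 - 1
Step 4: e = 0.593

0.593


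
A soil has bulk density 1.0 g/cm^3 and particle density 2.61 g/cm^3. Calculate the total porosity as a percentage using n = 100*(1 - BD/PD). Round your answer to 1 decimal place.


Step 1: Formula: n = 100 * (1 - BD / PD)
Step 2: n = 100 * (1 - 1.0 / 2.61)
Step 3: n = 100 * (1 - 0.38314)
Step 4: n = 61.7%

61.7


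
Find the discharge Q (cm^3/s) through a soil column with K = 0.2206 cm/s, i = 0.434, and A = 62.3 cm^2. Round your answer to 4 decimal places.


Step 1: Apply Darcy's law: Q = K * i * A
Step 2: Q = 0.2206 * 0.434 * 62.3
Step 3: Q = 5.9646 cm^3/s

5.9646


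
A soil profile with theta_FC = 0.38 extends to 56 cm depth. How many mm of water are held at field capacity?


Step 1: Water (mm) = theta_FC * depth (cm) * 10
Step 2: Water = 0.38 * 56 * 10
Step 3: Water = 212.8 mm

212.8


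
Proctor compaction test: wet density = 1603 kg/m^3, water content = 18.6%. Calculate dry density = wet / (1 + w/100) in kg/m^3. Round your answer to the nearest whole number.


Step 1: Dry density = wet density / (1 + w/100)
Step 2: Dry density = 1603 / (1 + 18.6/100)
Step 3: Dry density = 1603 / 1.186
Step 4: Dry density = 1352 kg/m^3

1352


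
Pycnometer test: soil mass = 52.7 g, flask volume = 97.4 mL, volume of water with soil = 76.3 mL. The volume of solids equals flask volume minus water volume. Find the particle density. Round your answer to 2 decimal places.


Step 1: Volume of solids = flask volume - water volume with soil
Step 2: V_solids = 97.4 - 76.3 = 21.1 mL
Step 3: Particle density = mass / V_solids = 52.7 / 21.1 = 2.5 g/cm^3

2.5


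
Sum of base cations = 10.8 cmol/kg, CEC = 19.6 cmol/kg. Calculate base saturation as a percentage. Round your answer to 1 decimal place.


Step 1: BS = 100 * (sum of bases) / CEC
Step 2: BS = 100 * 10.8 / 19.6
Step 3: BS = 55.1%

55.1


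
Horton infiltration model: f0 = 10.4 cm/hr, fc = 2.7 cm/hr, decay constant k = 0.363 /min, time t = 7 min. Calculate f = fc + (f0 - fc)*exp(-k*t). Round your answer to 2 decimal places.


Step 1: f = fc + (f0 - fc) * exp(-k * t)
Step 2: exp(-0.363 * 7) = 0.078788
Step 3: f = 2.7 + (10.4 - 2.7) * 0.078788
Step 4: f = 2.7 + 7.7 * 0.078788
Step 5: f = 3.31 cm/hr

3.31


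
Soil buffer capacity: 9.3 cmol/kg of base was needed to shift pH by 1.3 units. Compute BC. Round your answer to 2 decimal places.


Step 1: BC = change in base / change in pH
Step 2: BC = 9.3 / 1.3
Step 3: BC = 7.15 cmol/(kg*pH unit)

7.15


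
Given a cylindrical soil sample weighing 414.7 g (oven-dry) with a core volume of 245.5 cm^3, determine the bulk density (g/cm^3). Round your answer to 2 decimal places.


Step 1: Identify the formula: BD = dry mass / volume
Step 2: Substitute values: BD = 414.7 / 245.5
Step 3: BD = 1.69 g/cm^3

1.69


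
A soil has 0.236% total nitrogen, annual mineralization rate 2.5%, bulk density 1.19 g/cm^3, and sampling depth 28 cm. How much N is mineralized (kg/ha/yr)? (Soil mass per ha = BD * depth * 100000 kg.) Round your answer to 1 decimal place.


Step 1: Soil mass per ha = BD * depth * 100000 = 1.19 * 28 * 100000 = 3332000 kg
Step 2: Total N pool = soil mass * N%/100 = 3332000 * 0.236/100 = 7863.52 kg/ha
Step 3: N mineralized = N pool * rate%/100 = 7863.52 * 2.5/100 = 196.6 kg/ha/yr

196.6


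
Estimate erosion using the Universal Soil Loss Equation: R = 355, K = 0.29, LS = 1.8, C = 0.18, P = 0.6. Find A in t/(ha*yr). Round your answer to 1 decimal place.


Step 1: A = R * K * LS * C * P
Step 2: R * K = 355 * 0.29 = 102.95
Step 3: (R*K) * LS = 102.95 * 1.8 = 185.31
Step 4: * C * P = 185.31 * 0.18 * 0.6 = 20.0
Step 5: A = 20.0 t/(ha*yr)

20.0


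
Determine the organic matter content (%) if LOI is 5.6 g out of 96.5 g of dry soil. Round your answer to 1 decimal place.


Step 1: OM% = 100 * LOI / sample mass
Step 2: OM = 100 * 5.6 / 96.5
Step 3: OM = 5.8%

5.8


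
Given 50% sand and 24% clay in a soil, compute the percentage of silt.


Step 1: sand + silt + clay = 100%
Step 2: silt = 100 - sand - clay
Step 3: silt = 100 - 50 - 24
Step 4: silt = 26%

26


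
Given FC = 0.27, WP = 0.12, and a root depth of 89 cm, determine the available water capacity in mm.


Step 1: Available water = (FC - WP) * depth * 10
Step 2: AW = (0.27 - 0.12) * 89 * 10
Step 3: AW = 0.15 * 89 * 10
Step 4: AW = 133.5 mm

133.5


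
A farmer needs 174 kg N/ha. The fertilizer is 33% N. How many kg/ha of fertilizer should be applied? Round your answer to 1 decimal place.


Step 1: Fertilizer rate = target N / (N content / 100)
Step 2: Rate = 174 / (33 / 100)
Step 3: Rate = 174 / 0.33
Step 4: Rate = 527.3 kg/ha

527.3


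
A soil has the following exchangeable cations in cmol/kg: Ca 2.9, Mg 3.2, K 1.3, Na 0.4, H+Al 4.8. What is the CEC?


Step 1: CEC = Ca + Mg + K + Na + (H+Al)
Step 2: CEC = 2.9 + 3.2 + 1.3 + 0.4 + 4.8
Step 3: CEC = 12.6 cmol/kg

12.6


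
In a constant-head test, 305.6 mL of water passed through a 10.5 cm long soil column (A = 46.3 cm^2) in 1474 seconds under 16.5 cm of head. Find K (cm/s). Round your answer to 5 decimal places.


Step 1: K = Q * L / (A * t * h)
Step 2: Numerator = 305.6 * 10.5 = 3208.8
Step 3: Denominator = 46.3 * 1474 * 16.5 = 1126062.3
Step 4: K = 3208.8 / 1126062.3 = 0.00285 cm/s

0.00285


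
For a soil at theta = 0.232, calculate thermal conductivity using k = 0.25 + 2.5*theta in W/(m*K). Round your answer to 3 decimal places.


Step 1: k = 0.25 + 2.5 * theta
Step 2: k = 0.25 + 2.5 * 0.232
Step 3: k = 0.25 + 0.58
Step 4: k = 0.83 W/(m*K)

0.83


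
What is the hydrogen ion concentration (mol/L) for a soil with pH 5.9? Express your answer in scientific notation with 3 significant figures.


Step 1: [H+] = 10^(-pH)
Step 2: [H+] = 10^(-5.9)
Step 3: [H+] = 1.26e-06 mol/L

1.26e-06


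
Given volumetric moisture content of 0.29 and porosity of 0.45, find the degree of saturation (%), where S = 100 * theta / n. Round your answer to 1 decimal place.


Step 1: S = 100 * theta_v / n
Step 2: S = 100 * 0.29 / 0.45
Step 3: S = 64.4%

64.4


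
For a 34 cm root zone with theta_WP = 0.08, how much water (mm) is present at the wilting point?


Step 1: Water (mm) = theta_WP * depth * 10
Step 2: Water = 0.08 * 34 * 10
Step 3: Water = 27.2 mm

27.2


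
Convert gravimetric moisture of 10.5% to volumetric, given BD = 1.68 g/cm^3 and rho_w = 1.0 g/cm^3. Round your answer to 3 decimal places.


Step 1: theta = (w / 100) * BD / rho_w
Step 2: theta = (10.5 / 100) * 1.68 / 1.0
Step 3: theta = 0.105 * 1.68
Step 4: theta = 0.176

0.176


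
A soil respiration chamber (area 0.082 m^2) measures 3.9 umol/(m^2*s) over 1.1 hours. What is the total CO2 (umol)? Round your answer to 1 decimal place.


Step 1: Convert time to seconds: 1.1 hr * 3600 = 3960.0 s
Step 2: Total = flux * area * time_s
Step 3: Total = 3.9 * 0.082 * 3960.0
Step 4: Total = 1266.4 umol

1266.4


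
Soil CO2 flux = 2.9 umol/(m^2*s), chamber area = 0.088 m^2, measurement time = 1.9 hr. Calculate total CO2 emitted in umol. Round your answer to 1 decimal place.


Step 1: Convert time to seconds: 1.9 hr * 3600 = 6840.0 s
Step 2: Total = flux * area * time_s
Step 3: Total = 2.9 * 0.088 * 6840.0
Step 4: Total = 1745.6 umol

1745.6


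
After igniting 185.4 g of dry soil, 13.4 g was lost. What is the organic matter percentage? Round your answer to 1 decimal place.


Step 1: OM% = 100 * LOI / sample mass
Step 2: OM = 100 * 13.4 / 185.4
Step 3: OM = 7.2%

7.2


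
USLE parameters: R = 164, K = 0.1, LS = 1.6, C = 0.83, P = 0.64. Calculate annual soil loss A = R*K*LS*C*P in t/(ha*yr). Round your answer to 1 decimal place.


Step 1: A = R * K * LS * C * P
Step 2: R * K = 164 * 0.1 = 16.4
Step 3: (R*K) * LS = 16.4 * 1.6 = 26.24
Step 4: * C * P = 26.24 * 0.83 * 0.64 = 13.9
Step 5: A = 13.9 t/(ha*yr)

13.9


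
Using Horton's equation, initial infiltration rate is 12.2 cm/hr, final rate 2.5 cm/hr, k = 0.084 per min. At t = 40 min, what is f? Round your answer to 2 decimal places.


Step 1: f = fc + (f0 - fc) * exp(-k * t)
Step 2: exp(-0.084 * 40) = 0.034735
Step 3: f = 2.5 + (12.2 - 2.5) * 0.034735
Step 4: f = 2.5 + 9.7 * 0.034735
Step 5: f = 2.84 cm/hr

2.84


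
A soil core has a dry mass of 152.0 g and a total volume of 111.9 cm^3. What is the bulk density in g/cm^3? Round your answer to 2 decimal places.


Step 1: Identify the formula: BD = dry mass / volume
Step 2: Substitute values: BD = 152.0 / 111.9
Step 3: BD = 1.36 g/cm^3

1.36


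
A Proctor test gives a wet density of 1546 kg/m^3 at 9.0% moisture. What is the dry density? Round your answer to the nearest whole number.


Step 1: Dry density = wet density / (1 + w/100)
Step 2: Dry density = 1546 / (1 + 9.0/100)
Step 3: Dry density = 1546 / 1.09
Step 4: Dry density = 1418 kg/m^3

1418


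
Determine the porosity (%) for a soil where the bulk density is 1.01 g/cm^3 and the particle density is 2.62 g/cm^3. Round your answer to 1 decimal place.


Step 1: Formula: n = 100 * (1 - BD / PD)
Step 2: n = 100 * (1 - 1.01 / 2.62)
Step 3: n = 100 * (1 - 0.3855)
Step 4: n = 61.5%

61.5


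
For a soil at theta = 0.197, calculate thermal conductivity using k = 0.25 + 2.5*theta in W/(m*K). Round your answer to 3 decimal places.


Step 1: k = 0.25 + 2.5 * theta
Step 2: k = 0.25 + 2.5 * 0.197
Step 3: k = 0.25 + 0.493
Step 4: k = 0.743 W/(m*K)

0.743


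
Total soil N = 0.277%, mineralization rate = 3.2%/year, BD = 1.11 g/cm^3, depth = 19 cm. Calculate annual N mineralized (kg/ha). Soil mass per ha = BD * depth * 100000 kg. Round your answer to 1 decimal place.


Step 1: Soil mass per ha = BD * depth * 100000 = 1.11 * 19 * 100000 = 2109000 kg
Step 2: Total N pool = soil mass * N%/100 = 2109000 * 0.277/100 = 5841.93 kg/ha
Step 3: N mineralized = N pool * rate%/100 = 5841.93 * 3.2/100 = 186.9 kg/ha/yr

186.9


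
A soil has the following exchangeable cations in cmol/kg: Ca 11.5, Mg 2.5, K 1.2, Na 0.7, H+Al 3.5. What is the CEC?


Step 1: CEC = Ca + Mg + K + Na + (H+Al)
Step 2: CEC = 11.5 + 2.5 + 1.2 + 0.7 + 3.5
Step 3: CEC = 19.4 cmol/kg

19.4


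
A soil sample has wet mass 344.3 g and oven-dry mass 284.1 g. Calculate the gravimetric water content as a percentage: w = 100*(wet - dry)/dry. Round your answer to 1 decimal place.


Step 1: Water mass = wet - dry = 344.3 - 284.1 = 60.2 g
Step 2: w = 100 * water mass / dry mass
Step 3: w = 100 * 60.2 / 284.1 = 21.2%

21.2


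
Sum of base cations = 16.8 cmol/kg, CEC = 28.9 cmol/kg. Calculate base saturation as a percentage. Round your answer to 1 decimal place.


Step 1: BS = 100 * (sum of bases) / CEC
Step 2: BS = 100 * 16.8 / 28.9
Step 3: BS = 58.1%

58.1


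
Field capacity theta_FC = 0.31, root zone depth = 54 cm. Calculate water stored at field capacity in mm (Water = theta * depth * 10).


Step 1: Water (mm) = theta_FC * depth (cm) * 10
Step 2: Water = 0.31 * 54 * 10
Step 3: Water = 167.4 mm

167.4


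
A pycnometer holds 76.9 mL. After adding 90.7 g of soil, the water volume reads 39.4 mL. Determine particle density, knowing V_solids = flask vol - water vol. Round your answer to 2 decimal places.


Step 1: Volume of solids = flask volume - water volume with soil
Step 2: V_solids = 76.9 - 39.4 = 37.5 mL
Step 3: Particle density = mass / V_solids = 90.7 / 37.5 = 2.42 g/cm^3

2.42


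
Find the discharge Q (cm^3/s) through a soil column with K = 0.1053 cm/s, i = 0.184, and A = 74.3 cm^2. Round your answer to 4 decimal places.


Step 1: Apply Darcy's law: Q = K * i * A
Step 2: Q = 0.1053 * 0.184 * 74.3
Step 3: Q = 1.4396 cm^3/s

1.4396


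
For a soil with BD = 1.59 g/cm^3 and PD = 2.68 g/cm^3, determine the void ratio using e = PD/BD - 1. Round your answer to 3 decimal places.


Step 1: e = PD / BD - 1
Step 2: e = 2.68 / 1.59 - 1
Step 3: e = 1.68553 - 1
Step 4: e = 0.686

0.686


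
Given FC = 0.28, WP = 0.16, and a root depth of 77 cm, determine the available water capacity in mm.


Step 1: Available water = (FC - WP) * depth * 10
Step 2: AW = (0.28 - 0.16) * 77 * 10
Step 3: AW = 0.12 * 77 * 10
Step 4: AW = 92.4 mm

92.4


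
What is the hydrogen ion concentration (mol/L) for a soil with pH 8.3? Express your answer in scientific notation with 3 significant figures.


Step 1: [H+] = 10^(-pH)
Step 2: [H+] = 10^(-8.3)
Step 3: [H+] = 5.01e-09 mol/L

5.01e-09


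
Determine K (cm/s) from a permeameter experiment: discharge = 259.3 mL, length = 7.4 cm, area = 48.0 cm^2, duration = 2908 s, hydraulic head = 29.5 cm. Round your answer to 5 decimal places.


Step 1: K = Q * L / (A * t * h)
Step 2: Numerator = 259.3 * 7.4 = 1918.82
Step 3: Denominator = 48.0 * 2908 * 29.5 = 4117728.0
Step 4: K = 1918.82 / 4117728.0 = 0.00047 cm/s

0.00047


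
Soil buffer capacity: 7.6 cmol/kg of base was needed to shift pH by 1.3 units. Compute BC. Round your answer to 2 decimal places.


Step 1: BC = change in base / change in pH
Step 2: BC = 7.6 / 1.3
Step 3: BC = 5.85 cmol/(kg*pH unit)

5.85


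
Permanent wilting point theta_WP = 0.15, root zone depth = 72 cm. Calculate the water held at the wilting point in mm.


Step 1: Water (mm) = theta_WP * depth * 10
Step 2: Water = 0.15 * 72 * 10
Step 3: Water = 108.0 mm

108.0


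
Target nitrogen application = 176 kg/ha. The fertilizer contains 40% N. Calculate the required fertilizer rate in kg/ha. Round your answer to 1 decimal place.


Step 1: Fertilizer rate = target N / (N content / 100)
Step 2: Rate = 176 / (40 / 100)
Step 3: Rate = 176 / 0.4
Step 4: Rate = 440.0 kg/ha

440.0


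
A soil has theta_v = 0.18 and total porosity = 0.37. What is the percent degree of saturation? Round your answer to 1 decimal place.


Step 1: S = 100 * theta_v / n
Step 2: S = 100 * 0.18 / 0.37
Step 3: S = 48.6%

48.6


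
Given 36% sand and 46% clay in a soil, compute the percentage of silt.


Step 1: sand + silt + clay = 100%
Step 2: silt = 100 - sand - clay
Step 3: silt = 100 - 36 - 46
Step 4: silt = 18%

18


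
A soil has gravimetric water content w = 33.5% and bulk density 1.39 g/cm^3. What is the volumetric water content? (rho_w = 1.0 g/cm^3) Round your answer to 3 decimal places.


Step 1: theta = (w / 100) * BD / rho_w
Step 2: theta = (33.5 / 100) * 1.39 / 1.0
Step 3: theta = 0.335 * 1.39
Step 4: theta = 0.466

0.466


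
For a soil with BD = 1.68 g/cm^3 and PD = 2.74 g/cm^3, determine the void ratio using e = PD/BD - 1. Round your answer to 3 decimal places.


Step 1: e = PD / BD - 1
Step 2: e = 2.74 / 1.68 - 1
Step 3: e = 1.63095 - 1
Step 4: e = 0.631

0.631


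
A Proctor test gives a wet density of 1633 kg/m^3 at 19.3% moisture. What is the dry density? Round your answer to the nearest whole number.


Step 1: Dry density = wet density / (1 + w/100)
Step 2: Dry density = 1633 / (1 + 19.3/100)
Step 3: Dry density = 1633 / 1.193
Step 4: Dry density = 1369 kg/m^3

1369


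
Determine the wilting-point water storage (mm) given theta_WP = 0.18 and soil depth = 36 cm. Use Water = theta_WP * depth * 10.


Step 1: Water (mm) = theta_WP * depth * 10
Step 2: Water = 0.18 * 36 * 10
Step 3: Water = 64.8 mm

64.8


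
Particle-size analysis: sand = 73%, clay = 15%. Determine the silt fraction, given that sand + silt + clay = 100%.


Step 1: sand + silt + clay = 100%
Step 2: silt = 100 - sand - clay
Step 3: silt = 100 - 73 - 15
Step 4: silt = 12%

12


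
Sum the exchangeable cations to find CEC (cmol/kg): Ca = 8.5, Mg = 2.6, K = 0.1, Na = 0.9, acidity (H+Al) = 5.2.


Step 1: CEC = Ca + Mg + K + Na + (H+Al)
Step 2: CEC = 8.5 + 2.6 + 0.1 + 0.9 + 5.2
Step 3: CEC = 17.3 cmol/kg

17.3


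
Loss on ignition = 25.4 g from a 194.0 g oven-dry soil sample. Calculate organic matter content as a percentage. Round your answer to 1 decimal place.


Step 1: OM% = 100 * LOI / sample mass
Step 2: OM = 100 * 25.4 / 194.0
Step 3: OM = 13.1%

13.1


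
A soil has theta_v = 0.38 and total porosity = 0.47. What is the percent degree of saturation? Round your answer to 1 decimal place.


Step 1: S = 100 * theta_v / n
Step 2: S = 100 * 0.38 / 0.47
Step 3: S = 80.9%

80.9


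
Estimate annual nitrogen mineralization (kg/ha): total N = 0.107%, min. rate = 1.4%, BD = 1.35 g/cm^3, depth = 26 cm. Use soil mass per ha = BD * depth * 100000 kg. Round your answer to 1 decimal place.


Step 1: Soil mass per ha = BD * depth * 100000 = 1.35 * 26 * 100000 = 3510000 kg
Step 2: Total N pool = soil mass * N%/100 = 3510000 * 0.107/100 = 3755.7 kg/ha
Step 3: N mineralized = N pool * rate%/100 = 3755.7 * 1.4/100 = 52.6 kg/ha/yr

52.6


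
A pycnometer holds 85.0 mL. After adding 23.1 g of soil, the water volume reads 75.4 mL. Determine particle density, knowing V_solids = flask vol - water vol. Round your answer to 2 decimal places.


Step 1: Volume of solids = flask volume - water volume with soil
Step 2: V_solids = 85.0 - 75.4 = 9.6 mL
Step 3: Particle density = mass / V_solids = 23.1 / 9.6 = 2.41 g/cm^3

2.41


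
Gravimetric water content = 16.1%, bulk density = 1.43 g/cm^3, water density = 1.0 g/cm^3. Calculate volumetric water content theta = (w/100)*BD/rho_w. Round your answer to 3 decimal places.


Step 1: theta = (w / 100) * BD / rho_w
Step 2: theta = (16.1 / 100) * 1.43 / 1.0
Step 3: theta = 0.161 * 1.43
Step 4: theta = 0.23

0.23


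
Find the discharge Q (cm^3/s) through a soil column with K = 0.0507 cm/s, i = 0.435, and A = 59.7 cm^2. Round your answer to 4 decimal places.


Step 1: Apply Darcy's law: Q = K * i * A
Step 2: Q = 0.0507 * 0.435 * 59.7
Step 3: Q = 1.3167 cm^3/s

1.3167


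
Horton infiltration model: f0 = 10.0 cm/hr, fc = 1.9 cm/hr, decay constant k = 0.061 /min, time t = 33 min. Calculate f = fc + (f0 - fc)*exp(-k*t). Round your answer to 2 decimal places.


Step 1: f = fc + (f0 - fc) * exp(-k * t)
Step 2: exp(-0.061 * 33) = 0.133587
Step 3: f = 1.9 + (10.0 - 1.9) * 0.133587
Step 4: f = 1.9 + 8.1 * 0.133587
Step 5: f = 2.98 cm/hr

2.98


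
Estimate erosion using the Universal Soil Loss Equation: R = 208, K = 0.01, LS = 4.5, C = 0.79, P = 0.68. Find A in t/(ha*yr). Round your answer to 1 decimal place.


Step 1: A = R * K * LS * C * P
Step 2: R * K = 208 * 0.01 = 2.08
Step 3: (R*K) * LS = 2.08 * 4.5 = 9.36
Step 4: * C * P = 9.36 * 0.79 * 0.68 = 5.0
Step 5: A = 5.0 t/(ha*yr)

5.0


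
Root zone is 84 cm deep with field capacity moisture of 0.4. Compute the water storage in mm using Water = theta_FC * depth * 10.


Step 1: Water (mm) = theta_FC * depth (cm) * 10
Step 2: Water = 0.4 * 84 * 10
Step 3: Water = 336.0 mm

336.0


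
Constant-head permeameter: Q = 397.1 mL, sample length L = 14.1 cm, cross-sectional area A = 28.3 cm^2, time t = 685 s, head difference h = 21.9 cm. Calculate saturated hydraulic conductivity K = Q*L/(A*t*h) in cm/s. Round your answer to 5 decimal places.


Step 1: K = Q * L / (A * t * h)
Step 2: Numerator = 397.1 * 14.1 = 5599.11
Step 3: Denominator = 28.3 * 685 * 21.9 = 424542.45
Step 4: K = 5599.11 / 424542.45 = 0.01319 cm/s

0.01319
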